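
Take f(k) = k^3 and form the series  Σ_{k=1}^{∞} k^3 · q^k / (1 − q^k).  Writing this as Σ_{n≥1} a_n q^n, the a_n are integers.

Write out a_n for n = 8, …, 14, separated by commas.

n=8: 1·8 2·4 4·2 8·1  f→[1+8+64+512]=585
d|9:{1,3,9}  Σf=1+27+729=757
d|10:{1,2,5,10}  Σf=1+8+125+1000=1134
d|11:{1,11}  Σf=1+1331=1332
q^12  k|12↦f(k): 1:1 2:8 3:27 4:64 6:216 12:1728  a_12=2044
[q^13] f(13)=2197,f(1)=1 ⇒ 2198
[q^14] f(14)=2744,f(7)=343,f(2)=8,f(1)=1 ⇒ 3096

585, 757, 1134, 1332, 2044, 2198, 3096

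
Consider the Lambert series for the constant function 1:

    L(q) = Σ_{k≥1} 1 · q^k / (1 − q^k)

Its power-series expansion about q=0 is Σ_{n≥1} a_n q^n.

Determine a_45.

a_45 = 6

q^45  k|45↦f(k): 45:1 15:1 9:1 5:1 3:1 1:1  a_45=6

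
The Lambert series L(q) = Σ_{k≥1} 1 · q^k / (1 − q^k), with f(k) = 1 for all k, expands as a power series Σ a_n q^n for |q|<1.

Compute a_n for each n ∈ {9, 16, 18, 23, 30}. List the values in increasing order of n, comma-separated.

3, 5, 6, 2, 8

q^9  k|9↦f(k): 9:1 3:1 1:1  a_9=3
d|16:{16,8,4,2,1}  Σf=1+1+1+1+1=5
n=18: 1·18 2·9 3·6 6·3 9·2 18·1  f→[1+1+1+1+1+1]=6
q^23  k|23↦f(k): 1:1 23:1  a_23=2
q^30  k|30↦f(k): 30:1 15:1 10:1 6:1 5:1 3:1 2:1 1:1  a_30=8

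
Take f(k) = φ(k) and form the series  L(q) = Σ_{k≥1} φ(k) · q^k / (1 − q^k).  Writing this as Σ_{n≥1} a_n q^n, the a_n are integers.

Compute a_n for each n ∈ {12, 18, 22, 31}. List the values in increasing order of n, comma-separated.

[q^12] φ(1)=1,φ(2)=1,φ(3)=2,φ(4)=2,φ(6)=2,φ(12)=4 ⇒ 12
q^18  k|18↦φ(k): 18:6 9:6 6:2 3:2 2:1 1:1  a_18=18
[q^22] φ(1)=1,φ(2)=1,φ(11)=10,φ(22)=10 ⇒ 22
n=31: 31·1 1·31  φ→[30+1]=31

12, 18, 22, 31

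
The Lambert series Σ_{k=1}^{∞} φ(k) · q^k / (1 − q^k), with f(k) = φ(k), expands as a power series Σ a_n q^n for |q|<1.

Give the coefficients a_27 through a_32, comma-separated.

q^27  k|27↦φ(k): 1:1 3:2 9:6 27:18  a_27=27
n=28: 28·1 14·2 7·4 4·7 2·14 1·28  φ→[12+6+6+2+1+1]=28
q^29  k|29↦φ(k): 1:1 29:28  a_29=29
[q^30] φ(30)=8,φ(15)=8,φ(10)=4,φ(6)=2,φ(5)=4,φ(3)=2,φ(2)=1,φ(1)=1 ⇒ 30
d|31:{1,31}  Σφ=1+30=31
[q^32] φ(32)=16,φ(16)=8,φ(8)=4,φ(4)=2,φ(2)=1,φ(1)=1 ⇒ 32

27, 28, 29, 30, 31, 32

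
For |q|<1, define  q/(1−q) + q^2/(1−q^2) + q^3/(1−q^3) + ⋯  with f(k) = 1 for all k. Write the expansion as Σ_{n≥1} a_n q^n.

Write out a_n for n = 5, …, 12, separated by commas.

q^5  k|5↦f(k): 5:1 1:1  a_5=2
d|6:{6,3,2,1}  Σf=1+1+1+1=4
[q^7] f(7)=1,f(1)=1 ⇒ 2
n=8: 8·1 4·2 2·4 1·8  f→[1+1+1+1]=4
q^9  k|9↦f(k): 9:1 3:1 1:1  a_9=3
d|10:{1,2,5,10}  Σf=1+1+1+1=4
d|11:{1,11}  Σf=1+1=2
d|12:{12,6,4,3,2,1}  Σf=1+1+1+1+1+1=6

2, 4, 2, 4, 3, 4, 2, 6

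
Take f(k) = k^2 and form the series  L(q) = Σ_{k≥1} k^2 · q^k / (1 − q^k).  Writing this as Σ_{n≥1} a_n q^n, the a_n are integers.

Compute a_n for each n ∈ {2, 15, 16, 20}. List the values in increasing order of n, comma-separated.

q^2  k|2↦f(k): 1:1 2:4  a_2=5
q^15  k|15↦f(k): 15:225 5:25 3:9 1:1  a_15=260
q^16  k|16↦f(k): 1:1 2:4 4:16 8:64 16:256  a_16=341
n=20: 20·1 10·2 5·4 4·5 2·10 1·20  f→[400+100+25+16+4+1]=546

5, 260, 341, 546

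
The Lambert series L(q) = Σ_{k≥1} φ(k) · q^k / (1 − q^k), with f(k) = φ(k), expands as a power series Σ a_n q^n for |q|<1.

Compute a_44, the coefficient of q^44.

q^44  k|44↦φ(k): 44:20 22:10 11:10 4:2 2:1 1:1  a_44=44

a_44 = 44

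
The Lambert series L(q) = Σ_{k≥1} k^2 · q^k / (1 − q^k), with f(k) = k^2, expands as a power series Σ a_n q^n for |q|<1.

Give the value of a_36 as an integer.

d|36:{1,2,3,4,6,9,12,18,36}  Σf=1+4+9+16+36+81+144+324+1296=1911

a_36 = 1911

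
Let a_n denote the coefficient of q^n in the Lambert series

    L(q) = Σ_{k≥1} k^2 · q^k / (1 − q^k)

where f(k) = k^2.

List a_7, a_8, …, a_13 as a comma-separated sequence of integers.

q^7  k|7↦f(k): 7:49 1:1  a_7=50
[q^8] f(1)=1,f(2)=4,f(4)=16,f(8)=64 ⇒ 85
d|9:{1,3,9}  Σf=1+9+81=91
d|10:{10,5,2,1}  Σf=100+25+4+1=130
n=11: 1·11 11·1  f→[1+121]=122
n=12: 1·12 2·6 3·4 4·3 6·2 12·1  f→[1+4+9+16+36+144]=210
d|13:{13,1}  Σf=169+1=170

50, 85, 91, 130, 122, 210, 170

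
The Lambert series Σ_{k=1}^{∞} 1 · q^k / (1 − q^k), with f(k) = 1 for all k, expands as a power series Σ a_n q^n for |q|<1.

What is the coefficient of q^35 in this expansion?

[q^35] f(35)=1,f(7)=1,f(5)=1,f(1)=1 ⇒ 4

a_35 = 4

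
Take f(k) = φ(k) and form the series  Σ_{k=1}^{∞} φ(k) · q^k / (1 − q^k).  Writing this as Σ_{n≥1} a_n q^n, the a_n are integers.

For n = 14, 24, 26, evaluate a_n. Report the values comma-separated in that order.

[q^14] φ(1)=1,φ(2)=1,φ(7)=6,φ(14)=6 ⇒ 14
[q^24] φ(1)=1,φ(2)=1,φ(3)=2,φ(4)=2,φ(6)=2,φ(8)=4,φ(12)=4,φ(24)=8 ⇒ 24
q^26  k|26↦φ(k): 26:12 13:12 2:1 1:1  a_26=26

14, 24, 26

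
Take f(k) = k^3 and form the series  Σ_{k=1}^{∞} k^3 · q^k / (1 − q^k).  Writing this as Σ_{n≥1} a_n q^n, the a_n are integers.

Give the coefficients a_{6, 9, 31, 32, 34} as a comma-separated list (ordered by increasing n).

[q^6] f(1)=1,f(2)=8,f(3)=27,f(6)=216 ⇒ 252
n=9: 9·1 3·3 1·9  f→[729+27+1]=757
[q^31] f(31)=29791,f(1)=1 ⇒ 29792
d|32:{32,16,8,4,2,1}  Σf=32768+4096+512+64+8+1=37449
[q^34] f(34)=39304,f(17)=4913,f(2)=8,f(1)=1 ⇒ 44226

252, 757, 29792, 37449, 44226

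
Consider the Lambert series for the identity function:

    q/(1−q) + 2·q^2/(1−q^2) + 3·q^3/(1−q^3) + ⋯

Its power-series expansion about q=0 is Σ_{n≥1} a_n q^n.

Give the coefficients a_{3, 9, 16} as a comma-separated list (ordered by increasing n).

4, 13, 31

n=3: 1·3 3·1  f→[1+3]=4
n=9: 9·1 3·3 1·9  f→[9+3+1]=13
[q^16] f(16)=16,f(8)=8,f(4)=4,f(2)=2,f(1)=1 ⇒ 31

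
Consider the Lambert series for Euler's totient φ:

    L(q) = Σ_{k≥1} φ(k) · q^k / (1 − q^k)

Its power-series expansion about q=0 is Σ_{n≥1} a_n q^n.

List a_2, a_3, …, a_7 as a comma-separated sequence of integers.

q^2  k|2↦φ(k): 2:1 1:1  a_2=2
q^3  k|3↦φ(k): 1:1 3:2  a_3=3
n=4: 1·4 2·2 4·1  φ→[1+1+2]=4
q^5  k|5↦φ(k): 5:4 1:1  a_5=5
q^6  k|6↦φ(k): 6:2 3:2 2:1 1:1  a_6=6
d|7:{1,7}  Σφ=1+6=7

2, 3, 4, 5, 6, 7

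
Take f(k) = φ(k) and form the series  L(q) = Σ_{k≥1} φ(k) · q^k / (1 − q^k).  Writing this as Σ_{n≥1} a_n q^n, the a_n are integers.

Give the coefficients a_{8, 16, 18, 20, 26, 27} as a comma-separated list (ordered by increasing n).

q^8  k|8↦φ(k): 1:1 2:1 4:2 8:4  a_8=8
q^16  k|16↦φ(k): 16:8 8:4 4:2 2:1 1:1  a_16=16
n=18: 18·1 9·2 6·3 3·6 2·9 1·18  φ→[6+6+2+2+1+1]=18
[q^20] φ(20)=8,φ(10)=4,φ(5)=4,φ(4)=2,φ(2)=1,φ(1)=1 ⇒ 20
d|26:{1,2,13,26}  Σφ=1+1+12+12=26
[q^27] φ(27)=18,φ(9)=6,φ(3)=2,φ(1)=1 ⇒ 27

8, 16, 18, 20, 26, 27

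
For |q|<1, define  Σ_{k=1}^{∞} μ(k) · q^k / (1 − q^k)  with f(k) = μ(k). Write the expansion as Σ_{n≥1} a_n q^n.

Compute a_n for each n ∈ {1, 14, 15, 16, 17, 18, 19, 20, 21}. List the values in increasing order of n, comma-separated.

[q^1] μ(1)=1 ⇒ 1
d|14:{14,7,2,1}  Σμ=1+(-1)+(-1)+1=0
[q^15] μ(1)=1,μ(3)=-1,μ(5)=-1,μ(15)=1 ⇒ 0
n=16: 1·16 2·8 4·4 8·2 16·1  μ→[1+(-1)+0+0+0]=0
[q^17] μ(17)=-1,μ(1)=1 ⇒ 0
n=18: 18·1 9·2 6·3 3·6 2·9 1·18  μ→[0+0+1+(-1)+(-1)+1]=0
q^19  k|19↦μ(k): 19:-1 1:1  a_19=0
q^20  k|20↦μ(k): 1:1 2:-1 4:0 5:-1 10:1 20:0  a_20=0
n=21: 21·1 7·3 3·7 1·21  μ→[1+(-1)+(-1)+1]=0

1, 0, 0, 0, 0, 0, 0, 0, 0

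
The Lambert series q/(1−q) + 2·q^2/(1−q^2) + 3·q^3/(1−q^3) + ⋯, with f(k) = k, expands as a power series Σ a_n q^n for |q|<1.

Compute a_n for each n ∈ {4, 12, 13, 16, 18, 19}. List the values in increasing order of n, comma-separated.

n=4: 4·1 2·2 1·4  f→[4+2+1]=7
n=12: 12·1 6·2 4·3 3·4 2·6 1·12  f→[12+6+4+3+2+1]=28
[q^13] f(13)=13,f(1)=1 ⇒ 14
q^16  k|16↦f(k): 16:16 8:8 4:4 2:2 1:1  a_16=31
q^18  k|18↦f(k): 18:18 9:9 6:6 3:3 2:2 1:1  a_18=39
[q^19] f(1)=1,f(19)=19 ⇒ 20

7, 28, 14, 31, 39, 20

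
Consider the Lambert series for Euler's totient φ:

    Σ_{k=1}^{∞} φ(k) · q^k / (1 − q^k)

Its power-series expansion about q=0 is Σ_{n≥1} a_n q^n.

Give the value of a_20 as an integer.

n=20: 1·20 2·10 4·5 5·4 10·2 20·1  φ→[1+1+2+4+4+8]=20

a_20 = 20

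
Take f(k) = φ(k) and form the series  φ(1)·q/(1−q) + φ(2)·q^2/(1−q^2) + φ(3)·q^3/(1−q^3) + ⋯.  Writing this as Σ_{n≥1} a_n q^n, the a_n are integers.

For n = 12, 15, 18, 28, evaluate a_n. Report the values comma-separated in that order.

d|12:{1,2,3,4,6,12}  Σφ=1+1+2+2+2+4=12
n=15: 1·15 3·5 5·3 15·1  φ→[1+2+4+8]=15
n=18: 18·1 9·2 6·3 3·6 2·9 1·18  φ→[6+6+2+2+1+1]=18
d|28:{1,2,4,7,14,28}  Σφ=1+1+2+6+6+12=28

12, 15, 18, 28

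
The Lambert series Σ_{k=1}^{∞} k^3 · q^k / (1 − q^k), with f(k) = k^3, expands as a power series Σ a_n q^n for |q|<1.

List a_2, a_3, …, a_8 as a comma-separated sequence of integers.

q^2  k|2↦f(k): 1:1 2:8  a_2=9
[q^3] f(1)=1,f(3)=27 ⇒ 28
n=4: 1·4 2·2 4·1  f→[1+8+64]=73
n=5: 5·1 1·5  f→[125+1]=126
d|6:{6,3,2,1}  Σf=216+27+8+1=252
[q^7] f(7)=343,f(1)=1 ⇒ 344
d|8:{8,4,2,1}  Σf=512+64+8+1=585

9, 28, 73, 126, 252, 344, 585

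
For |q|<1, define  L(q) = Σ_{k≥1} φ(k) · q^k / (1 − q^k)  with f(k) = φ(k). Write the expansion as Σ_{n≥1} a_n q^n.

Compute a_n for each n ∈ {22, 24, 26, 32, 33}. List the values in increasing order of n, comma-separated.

q^22  k|22↦φ(k): 1:1 2:1 11:10 22:10  a_22=22
n=24: 1·24 2·12 3·8 4·6 6·4 8·3 12·2 24·1  φ→[1+1+2+2+2+4+4+8]=24
q^26  k|26↦φ(k): 1:1 2:1 13:12 26:12  a_26=26
d|32:{1,2,4,8,16,32}  Σφ=1+1+2+4+8+16=32
[q^33] φ(33)=20,φ(11)=10,φ(3)=2,φ(1)=1 ⇒ 33

22, 24, 26, 32, 33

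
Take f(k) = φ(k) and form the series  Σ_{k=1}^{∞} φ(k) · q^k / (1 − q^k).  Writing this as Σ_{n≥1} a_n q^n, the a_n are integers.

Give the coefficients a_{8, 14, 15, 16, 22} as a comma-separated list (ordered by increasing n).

q^8  k|8↦φ(k): 1:1 2:1 4:2 8:4  a_8=8
[q^14] φ(14)=6,φ(7)=6,φ(2)=1,φ(1)=1 ⇒ 14
n=15: 1·15 3·5 5·3 15·1  φ→[1+2+4+8]=15
d|16:{1,2,4,8,16}  Σφ=1+1+2+4+8=16
q^22  k|22↦φ(k): 1:1 2:1 11:10 22:10  a_22=22

8, 14, 15, 16, 22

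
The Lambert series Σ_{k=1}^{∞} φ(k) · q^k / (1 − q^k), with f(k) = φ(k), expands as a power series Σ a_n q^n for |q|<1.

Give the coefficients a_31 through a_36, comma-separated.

[q^31] φ(1)=1,φ(31)=30 ⇒ 31
n=32: 1·32 2·16 4·8 8·4 16·2 32·1  φ→[1+1+2+4+8+16]=32
n=33: 1·33 3·11 11·3 33·1  φ→[1+2+10+20]=33
q^34  k|34↦φ(k): 1:1 2:1 17:16 34:16  a_34=34
q^35  k|35↦φ(k): 1:1 5:4 7:6 35:24  a_35=35
d|36:{1,2,3,4,6,9,12,18,36}  Σφ=1+1+2+2+2+6+4+6+12=36

31, 32, 33, 34, 35, 36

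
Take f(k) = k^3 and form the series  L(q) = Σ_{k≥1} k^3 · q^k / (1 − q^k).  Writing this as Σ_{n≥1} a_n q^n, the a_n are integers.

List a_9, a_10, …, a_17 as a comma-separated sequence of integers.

757, 1134, 1332, 2044, 2198, 3096, 3528, 4681, 4914

q^9  k|9↦f(k): 1:1 3:27 9:729  a_9=757
d|10:{10,5,2,1}  Σf=1000+125+8+1=1134
n=11: 1·11 11·1  f→[1+1331]=1332
d|12:{12,6,4,3,2,1}  Σf=1728+216+64+27+8+1=2044
q^13  k|13↦f(k): 13:2197 1:1  a_13=2198
d|14:{14,7,2,1}  Σf=2744+343+8+1=3096
[q^15] f(1)=1,f(3)=27,f(5)=125,f(15)=3375 ⇒ 3528
n=16: 1·16 2·8 4·4 8·2 16·1  f→[1+8+64+512+4096]=4681
n=17: 1·17 17·1  f→[1+4913]=4914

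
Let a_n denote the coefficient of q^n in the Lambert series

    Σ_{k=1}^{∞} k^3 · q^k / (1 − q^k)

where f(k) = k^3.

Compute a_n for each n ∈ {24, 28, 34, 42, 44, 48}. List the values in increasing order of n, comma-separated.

q^24  k|24↦f(k): 24:13824 12:1728 8:512 6:216 4:64 3:27 2:8 1:1  a_24=16380
d|28:{28,14,7,4,2,1}  Σf=21952+2744+343+64+8+1=25112
q^34  k|34↦f(k): 1:1 2:8 17:4913 34:39304  a_34=44226
n=42: 42·1 21·2 14·3 7·6 6·7 3·14 2·21 1·42  f→[74088+9261+2744+343+216+27+8+1]=86688
n=44: 1·44 2·22 4·11 11·4 22·2 44·1  f→[1+8+64+1331+10648+85184]=97236
[q^48] f(48)=110592,f(24)=13824,f(16)=4096,f(12)=1728,f(8)=512,f(6)=216,f(4)=64,f(3)=27,f(2)=8,f(1)=1 ⇒ 131068

16380, 25112, 44226, 86688, 97236, 131068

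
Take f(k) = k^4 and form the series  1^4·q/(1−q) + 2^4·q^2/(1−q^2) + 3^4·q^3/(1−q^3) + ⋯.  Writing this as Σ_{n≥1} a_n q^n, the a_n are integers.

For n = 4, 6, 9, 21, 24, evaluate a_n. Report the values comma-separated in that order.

[q^4] f(4)=256,f(2)=16,f(1)=1 ⇒ 273
q^6  k|6↦f(k): 6:1296 3:81 2:16 1:1  a_6=1394
d|9:{1,3,9}  Σf=1+81+6561=6643
d|21:{1,3,7,21}  Σf=1+81+2401+194481=196964
[q^24] f(24)=331776,f(12)=20736,f(8)=4096,f(6)=1296,f(4)=256,f(3)=81,f(2)=16,f(1)=1 ⇒ 358258

273, 1394, 6643, 196964, 358258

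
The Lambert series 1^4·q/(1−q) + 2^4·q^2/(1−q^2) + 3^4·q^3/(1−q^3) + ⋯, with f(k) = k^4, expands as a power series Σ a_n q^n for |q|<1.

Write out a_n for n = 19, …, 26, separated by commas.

d|19:{19,1}  Σf=130321+1=130322
d|20:{20,10,5,4,2,1}  Σf=160000+10000+625+256+16+1=170898
[q^21] f(21)=194481,f(7)=2401,f(3)=81,f(1)=1 ⇒ 196964
q^22  k|22↦f(k): 1:1 2:16 11:14641 22:234256  a_22=248914
d|23:{1,23}  Σf=1+279841=279842
q^24  k|24↦f(k): 24:331776 12:20736 8:4096 6:1296 4:256 3:81 2:16 1:1  a_24=358258
d|25:{25,5,1}  Σf=390625+625+1=391251
n=26: 26·1 13·2 2·13 1·26  f→[456976+28561+16+1]=485554

130322, 170898, 196964, 248914, 279842, 358258, 391251, 485554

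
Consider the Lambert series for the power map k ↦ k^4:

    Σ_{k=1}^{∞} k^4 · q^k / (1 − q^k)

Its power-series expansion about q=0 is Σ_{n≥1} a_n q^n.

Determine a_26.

a_26 = 485554

d|26:{1,2,13,26}  Σf=1+16+28561+456976=485554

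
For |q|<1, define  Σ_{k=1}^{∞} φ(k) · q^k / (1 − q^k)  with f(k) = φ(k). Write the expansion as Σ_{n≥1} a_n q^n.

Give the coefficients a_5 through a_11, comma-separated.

q^5  k|5↦φ(k): 1:1 5:4  a_5=5
q^6  k|6↦φ(k): 1:1 2:1 3:2 6:2  a_6=6
d|7:{1,7}  Σφ=1+6=7
n=8: 8·1 4·2 2·4 1·8  φ→[4+2+1+1]=8
q^9  k|9↦φ(k): 9:6 3:2 1:1  a_9=9
[q^10] φ(1)=1,φ(2)=1,φ(5)=4,φ(10)=4 ⇒ 10
n=11: 1·11 11·1  φ→[1+10]=11

5, 6, 7, 8, 9, 10, 11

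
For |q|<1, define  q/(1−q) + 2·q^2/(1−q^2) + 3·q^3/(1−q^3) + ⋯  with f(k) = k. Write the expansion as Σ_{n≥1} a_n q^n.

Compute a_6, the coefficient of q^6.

a_6 = 12

[q^6] f(6)=6,f(3)=3,f(2)=2,f(1)=1 ⇒ 12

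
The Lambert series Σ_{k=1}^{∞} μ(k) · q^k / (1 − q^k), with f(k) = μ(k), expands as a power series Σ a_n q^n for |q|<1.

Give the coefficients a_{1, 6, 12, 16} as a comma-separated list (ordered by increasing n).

[q^1] μ(1)=1 ⇒ 1
d|6:{1,2,3,6}  Σμ=1+(-1)+(-1)+1=0
q^12  k|12↦μ(k): 12:0 6:1 4:0 3:-1 2:-1 1:1  a_12=0
q^16  k|16↦μ(k): 1:1 2:-1 4:0 8:0 16:0  a_16=0

1, 0, 0, 0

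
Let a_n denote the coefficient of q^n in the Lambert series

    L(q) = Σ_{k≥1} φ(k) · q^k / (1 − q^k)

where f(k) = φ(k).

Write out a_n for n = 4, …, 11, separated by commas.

q^4  k|4↦φ(k): 1:1 2:1 4:2  a_4=4
q^5  k|5↦φ(k): 5:4 1:1  a_5=5
n=6: 6·1 3·2 2·3 1·6  φ→[2+2+1+1]=6
n=7: 1·7 7·1  φ→[1+6]=7
[q^8] φ(8)=4,φ(4)=2,φ(2)=1,φ(1)=1 ⇒ 8
d|9:{1,3,9}  Σφ=1+2+6=9
[q^10] φ(10)=4,φ(5)=4,φ(2)=1,φ(1)=1 ⇒ 10
q^11  k|11↦φ(k): 1:1 11:10  a_11=11

4, 5, 6, 7, 8, 9, 10, 11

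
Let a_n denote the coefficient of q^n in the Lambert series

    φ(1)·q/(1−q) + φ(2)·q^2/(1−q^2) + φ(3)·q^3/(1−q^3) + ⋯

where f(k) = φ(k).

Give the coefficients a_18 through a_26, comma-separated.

n=18: 18·1 9·2 6·3 3·6 2·9 1·18  φ→[6+6+2+2+1+1]=18
d|19:{1,19}  Σφ=1+18=19
[q^20] φ(20)=8,φ(10)=4,φ(5)=4,φ(4)=2,φ(2)=1,φ(1)=1 ⇒ 20
d|21:{1,3,7,21}  Σφ=1+2+6+12=21
[q^22] φ(22)=10,φ(11)=10,φ(2)=1,φ(1)=1 ⇒ 22
n=23: 23·1 1·23  φ→[22+1]=23
q^24  k|24↦φ(k): 24:8 12:4 8:4 6:2 4:2 3:2 2:1 1:1  a_24=24
[q^25] φ(1)=1,φ(5)=4,φ(25)=20 ⇒ 25
d|26:{1,2,13,26}  Σφ=1+1+12+12=26

18, 19, 20, 21, 22, 23, 24, 25, 26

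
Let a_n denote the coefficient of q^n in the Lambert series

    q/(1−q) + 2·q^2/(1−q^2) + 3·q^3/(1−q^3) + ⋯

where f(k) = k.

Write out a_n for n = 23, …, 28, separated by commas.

24, 60, 31, 42, 40, 56

q^23  k|23↦f(k): 23:23 1:1  a_23=24
n=24: 24·1 12·2 8·3 6·4 4·6 3·8 2·12 1·24  f→[24+12+8+6+4+3+2+1]=60
d|25:{25,5,1}  Σf=25+5+1=31
q^26  k|26↦f(k): 26:26 13:13 2:2 1:1  a_26=42
n=27: 1·27 3·9 9·3 27·1  f→[1+3+9+27]=40
n=28: 28·1 14·2 7·4 4·7 2·14 1·28  f→[28+14+7+4+2+1]=56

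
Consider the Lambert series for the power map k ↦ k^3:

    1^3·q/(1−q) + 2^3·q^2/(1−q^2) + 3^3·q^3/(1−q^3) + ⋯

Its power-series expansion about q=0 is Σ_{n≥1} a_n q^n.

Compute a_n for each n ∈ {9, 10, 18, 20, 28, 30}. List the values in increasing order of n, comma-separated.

757, 1134, 6813, 9198, 25112, 31752

[q^9] f(1)=1,f(3)=27,f(9)=729 ⇒ 757
q^10  k|10↦f(k): 10:1000 5:125 2:8 1:1  a_10=1134
q^18  k|18↦f(k): 18:5832 9:729 6:216 3:27 2:8 1:1  a_18=6813
q^20  k|20↦f(k): 20:8000 10:1000 5:125 4:64 2:8 1:1  a_20=9198
d|28:{1,2,4,7,14,28}  Σf=1+8+64+343+2744+21952=25112
[q^30] f(30)=27000,f(15)=3375,f(10)=1000,f(6)=216,f(5)=125,f(3)=27,f(2)=8,f(1)=1 ⇒ 31752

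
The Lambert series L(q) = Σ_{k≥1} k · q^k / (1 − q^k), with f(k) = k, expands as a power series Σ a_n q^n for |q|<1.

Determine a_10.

n=10: 1·10 2·5 5·2 10·1  f→[1+2+5+10]=18

a_10 = 18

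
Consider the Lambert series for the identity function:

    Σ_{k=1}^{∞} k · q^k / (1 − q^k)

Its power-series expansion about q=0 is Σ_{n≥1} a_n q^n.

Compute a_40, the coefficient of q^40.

[q^40] f(1)=1,f(2)=2,f(4)=4,f(5)=5,f(8)=8,f(10)=10,f(20)=20,f(40)=40 ⇒ 90

a_40 = 90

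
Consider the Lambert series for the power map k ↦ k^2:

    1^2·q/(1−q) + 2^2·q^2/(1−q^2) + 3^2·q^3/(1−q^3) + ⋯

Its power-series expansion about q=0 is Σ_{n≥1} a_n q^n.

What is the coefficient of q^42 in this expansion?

n=42: 42·1 21·2 14·3 7·6 6·7 3·14 2·21 1·42  f→[1764+441+196+49+36+9+4+1]=2500

a_42 = 2500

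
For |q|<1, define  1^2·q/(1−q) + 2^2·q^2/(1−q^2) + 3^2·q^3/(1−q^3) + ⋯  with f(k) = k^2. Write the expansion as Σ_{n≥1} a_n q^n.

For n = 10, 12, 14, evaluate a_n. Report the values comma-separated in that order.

[q^10] f(1)=1,f(2)=4,f(5)=25,f(10)=100 ⇒ 130
[q^12] f(1)=1,f(2)=4,f(3)=9,f(4)=16,f(6)=36,f(12)=144 ⇒ 210
[q^14] f(14)=196,f(7)=49,f(2)=4,f(1)=1 ⇒ 250

130, 210, 250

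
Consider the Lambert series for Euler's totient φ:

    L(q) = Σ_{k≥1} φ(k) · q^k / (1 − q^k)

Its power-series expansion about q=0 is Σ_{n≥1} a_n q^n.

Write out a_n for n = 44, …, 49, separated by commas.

[q^44] φ(44)=20,φ(22)=10,φ(11)=10,φ(4)=2,φ(2)=1,φ(1)=1 ⇒ 44
q^45  k|45↦φ(k): 1:1 3:2 5:4 9:6 15:8 45:24  a_45=45
n=46: 46·1 23·2 2·23 1·46  φ→[22+22+1+1]=46
n=47: 1·47 47·1  φ→[1+46]=47
q^48  k|48↦φ(k): 48:16 24:8 16:8 12:4 8:4 6:2 4:2 3:2 2:1 1:1  a_48=48
n=49: 49·1 7·7 1·49  φ→[42+6+1]=49

44, 45, 46, 47, 48, 49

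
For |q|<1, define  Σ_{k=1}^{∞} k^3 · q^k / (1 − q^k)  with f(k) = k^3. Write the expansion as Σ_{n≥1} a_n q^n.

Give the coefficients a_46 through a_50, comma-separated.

109512, 103824, 131068, 117993, 141759

d|46:{46,23,2,1}  Σf=97336+12167+8+1=109512
q^47  k|47↦f(k): 1:1 47:103823  a_47=103824
[q^48] f(48)=110592,f(24)=13824,f(16)=4096,f(12)=1728,f(8)=512,f(6)=216,f(4)=64,f(3)=27,f(2)=8,f(1)=1 ⇒ 131068
[q^49] f(1)=1,f(7)=343,f(49)=117649 ⇒ 117993
d|50:{1,2,5,10,25,50}  Σf=1+8+125+1000+15625+125000=141759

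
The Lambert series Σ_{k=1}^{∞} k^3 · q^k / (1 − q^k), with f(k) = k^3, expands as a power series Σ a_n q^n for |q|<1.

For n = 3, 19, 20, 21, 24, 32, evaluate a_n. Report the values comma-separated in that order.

[q^3] f(1)=1,f(3)=27 ⇒ 28
q^19  k|19↦f(k): 1:1 19:6859  a_19=6860
q^20  k|20↦f(k): 20:8000 10:1000 5:125 4:64 2:8 1:1  a_20=9198
d|21:{21,7,3,1}  Σf=9261+343+27+1=9632
q^24  k|24↦f(k): 24:13824 12:1728 8:512 6:216 4:64 3:27 2:8 1:1  a_24=16380
[q^32] f(32)=32768,f(16)=4096,f(8)=512,f(4)=64,f(2)=8,f(1)=1 ⇒ 37449

28, 6860, 9198, 9632, 16380, 37449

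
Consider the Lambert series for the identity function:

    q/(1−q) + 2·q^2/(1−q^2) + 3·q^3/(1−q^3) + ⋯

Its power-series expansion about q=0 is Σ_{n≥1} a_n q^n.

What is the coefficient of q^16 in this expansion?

a_16 = 31

n=16: 1·16 2·8 4·4 8·2 16·1  f→[1+2+4+8+16]=31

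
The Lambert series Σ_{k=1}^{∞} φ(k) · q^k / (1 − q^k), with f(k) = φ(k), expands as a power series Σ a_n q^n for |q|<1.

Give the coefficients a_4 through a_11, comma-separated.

n=4: 4·1 2·2 1·4  φ→[2+1+1]=4
q^5  k|5↦φ(k): 5:4 1:1  a_5=5
[q^6] φ(6)=2,φ(3)=2,φ(2)=1,φ(1)=1 ⇒ 6
d|7:{7,1}  Σφ=6+1=7
[q^8] φ(8)=4,φ(4)=2,φ(2)=1,φ(1)=1 ⇒ 8
q^9  k|9↦φ(k): 9:6 3:2 1:1  a_9=9
q^10  k|10↦φ(k): 10:4 5:4 2:1 1:1  a_10=10
[q^11] φ(1)=1,φ(11)=10 ⇒ 11

4, 5, 6, 7, 8, 9, 10, 11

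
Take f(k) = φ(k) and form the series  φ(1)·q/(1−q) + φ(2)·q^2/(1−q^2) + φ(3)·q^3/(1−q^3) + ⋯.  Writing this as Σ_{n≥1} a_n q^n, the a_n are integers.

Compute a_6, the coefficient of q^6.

[q^6] φ(6)=2,φ(3)=2,φ(2)=1,φ(1)=1 ⇒ 6

a_6 = 6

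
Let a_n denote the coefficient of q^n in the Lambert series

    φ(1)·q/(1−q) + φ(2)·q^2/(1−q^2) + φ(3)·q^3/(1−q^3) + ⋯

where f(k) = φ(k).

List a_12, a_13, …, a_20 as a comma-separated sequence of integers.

n=12: 12·1 6·2 4·3 3·4 2·6 1·12  φ→[4+2+2+2+1+1]=12
d|13:{1,13}  Σφ=1+12=13
n=14: 1·14 2·7 7·2 14·1  φ→[1+1+6+6]=14
d|15:{15,5,3,1}  Σφ=8+4+2+1=15
d|16:{16,8,4,2,1}  Σφ=8+4+2+1+1=16
n=17: 1·17 17·1  φ→[1+16]=17
d|18:{18,9,6,3,2,1}  Σφ=6+6+2+2+1+1=18
d|19:{19,1}  Σφ=18+1=19
[q^20] φ(20)=8,φ(10)=4,φ(5)=4,φ(4)=2,φ(2)=1,φ(1)=1 ⇒ 20

12, 13, 14, 15, 16, 17, 18, 19, 20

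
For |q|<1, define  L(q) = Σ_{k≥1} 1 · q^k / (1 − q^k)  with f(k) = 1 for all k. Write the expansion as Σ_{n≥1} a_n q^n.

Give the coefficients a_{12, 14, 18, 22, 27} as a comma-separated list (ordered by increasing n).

[q^12] f(1)=1,f(2)=1,f(3)=1,f(4)=1,f(6)=1,f(12)=1 ⇒ 6
q^14  k|14↦f(k): 14:1 7:1 2:1 1:1  a_14=4
n=18: 1·18 2·9 3·6 6·3 9·2 18·1  f→[1+1+1+1+1+1]=6
q^22  k|22↦f(k): 1:1 2:1 11:1 22:1  a_22=4
q^27  k|27↦f(k): 27:1 9:1 3:1 1:1  a_27=4

6, 4, 6, 4, 4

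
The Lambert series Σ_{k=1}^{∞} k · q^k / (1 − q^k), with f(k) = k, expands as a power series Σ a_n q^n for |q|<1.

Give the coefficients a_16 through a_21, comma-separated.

n=16: 1·16 2·8 4·4 8·2 16·1  f→[1+2+4+8+16]=31
n=17: 1·17 17·1  f→[1+17]=18
d|18:{18,9,6,3,2,1}  Σf=18+9+6+3+2+1=39
d|19:{19,1}  Σf=19+1=20
q^20  k|20↦f(k): 20:20 10:10 5:5 4:4 2:2 1:1  a_20=42
d|21:{21,7,3,1}  Σf=21+7+3+1=32

31, 18, 39, 20, 42, 32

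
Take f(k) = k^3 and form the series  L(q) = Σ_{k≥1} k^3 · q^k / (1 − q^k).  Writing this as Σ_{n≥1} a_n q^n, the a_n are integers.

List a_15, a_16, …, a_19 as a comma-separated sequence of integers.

n=15: 15·1 5·3 3·5 1·15  f→[3375+125+27+1]=3528
[q^16] f(1)=1,f(2)=8,f(4)=64,f(8)=512,f(16)=4096 ⇒ 4681
n=17: 1·17 17·1  f→[1+4913]=4914
[q^18] f(18)=5832,f(9)=729,f(6)=216,f(3)=27,f(2)=8,f(1)=1 ⇒ 6813
n=19: 19·1 1·19  f→[6859+1]=6860

3528, 4681, 4914, 6813, 6860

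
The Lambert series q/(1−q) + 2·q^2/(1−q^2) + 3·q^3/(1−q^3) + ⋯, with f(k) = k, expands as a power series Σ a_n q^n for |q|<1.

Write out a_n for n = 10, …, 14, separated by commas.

[q^10] f(10)=10,f(5)=5,f(2)=2,f(1)=1 ⇒ 18
[q^11] f(1)=1,f(11)=11 ⇒ 12
d|12:{1,2,3,4,6,12}  Σf=1+2+3+4+6+12=28
q^13  k|13↦f(k): 13:13 1:1  a_13=14
n=14: 1·14 2·7 7·2 14·1  f→[1+2+7+14]=24

18, 12, 28, 14, 24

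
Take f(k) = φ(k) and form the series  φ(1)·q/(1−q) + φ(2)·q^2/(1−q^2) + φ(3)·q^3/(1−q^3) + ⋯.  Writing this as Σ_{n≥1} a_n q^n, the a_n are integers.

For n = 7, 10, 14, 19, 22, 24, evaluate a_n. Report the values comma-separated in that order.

n=7: 1·7 7·1  φ→[1+6]=7
n=10: 1·10 2·5 5·2 10·1  φ→[1+1+4+4]=10
d|14:{1,2,7,14}  Σφ=1+1+6+6=14
[q^19] φ(1)=1,φ(19)=18 ⇒ 19
[q^22] φ(1)=1,φ(2)=1,φ(11)=10,φ(22)=10 ⇒ 22
n=24: 24·1 12·2 8·3 6·4 4·6 3·8 2·12 1·24  φ→[8+4+4+2+2+2+1+1]=24

7, 10, 14, 19, 22, 24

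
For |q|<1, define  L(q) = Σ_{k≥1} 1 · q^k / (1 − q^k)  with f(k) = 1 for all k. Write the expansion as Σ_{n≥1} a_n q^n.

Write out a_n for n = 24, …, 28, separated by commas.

q^24  k|24↦f(k): 24:1 12:1 8:1 6:1 4:1 3:1 2:1 1:1  a_24=8
d|25:{25,5,1}  Σf=1+1+1=3
q^26  k|26↦f(k): 1:1 2:1 13:1 26:1  a_26=4
[q^27] f(1)=1,f(3)=1,f(9)=1,f(27)=1 ⇒ 4
d|28:{28,14,7,4,2,1}  Σf=1+1+1+1+1+1=6

8, 3, 4, 4, 6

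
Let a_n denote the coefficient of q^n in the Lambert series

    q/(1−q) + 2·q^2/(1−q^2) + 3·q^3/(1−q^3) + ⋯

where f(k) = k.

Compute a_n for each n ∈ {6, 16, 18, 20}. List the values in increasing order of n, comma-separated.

q^6  k|6↦f(k): 1:1 2:2 3:3 6:6  a_6=12
[q^16] f(1)=1,f(2)=2,f(4)=4,f(8)=8,f(16)=16 ⇒ 31
q^18  k|18↦f(k): 18:18 9:9 6:6 3:3 2:2 1:1  a_18=39
[q^20] f(1)=1,f(2)=2,f(4)=4,f(5)=5,f(10)=10,f(20)=20 ⇒ 42

12, 31, 39, 42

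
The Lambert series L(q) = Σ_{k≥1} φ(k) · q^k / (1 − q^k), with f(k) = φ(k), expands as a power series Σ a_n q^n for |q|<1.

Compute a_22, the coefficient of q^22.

n=22: 22·1 11·2 2·11 1·22  φ→[10+10+1+1]=22

a_22 = 22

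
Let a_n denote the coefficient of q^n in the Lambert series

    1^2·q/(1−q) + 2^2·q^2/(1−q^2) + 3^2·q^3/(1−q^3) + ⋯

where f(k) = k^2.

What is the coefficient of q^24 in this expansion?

a_24 = 850

d|24:{1,2,3,4,6,8,12,24}  Σf=1+4+9+16+36+64+144+576=850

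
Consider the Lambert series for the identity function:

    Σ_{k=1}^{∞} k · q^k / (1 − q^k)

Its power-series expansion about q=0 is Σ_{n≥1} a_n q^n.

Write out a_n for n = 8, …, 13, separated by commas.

n=8: 8·1 4·2 2·4 1·8  f→[8+4+2+1]=15
n=9: 1·9 3·3 9·1  f→[1+3+9]=13
[q^10] f(1)=1,f(2)=2,f(5)=5,f(10)=10 ⇒ 18
n=11: 11·1 1·11  f→[11+1]=12
d|12:{1,2,3,4,6,12}  Σf=1+2+3+4+6+12=28
n=13: 13·1 1·13  f→[13+1]=14

15, 13, 18, 12, 28, 14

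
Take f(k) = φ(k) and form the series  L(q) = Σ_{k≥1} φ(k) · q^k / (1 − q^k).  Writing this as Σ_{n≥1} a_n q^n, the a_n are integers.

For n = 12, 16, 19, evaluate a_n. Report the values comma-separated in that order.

n=12: 12·1 6·2 4·3 3·4 2·6 1·12  φ→[4+2+2+2+1+1]=12
q^16  k|16↦φ(k): 1:1 2:1 4:2 8:4 16:8  a_16=16
n=19: 19·1 1·19  φ→[18+1]=19

12, 16, 19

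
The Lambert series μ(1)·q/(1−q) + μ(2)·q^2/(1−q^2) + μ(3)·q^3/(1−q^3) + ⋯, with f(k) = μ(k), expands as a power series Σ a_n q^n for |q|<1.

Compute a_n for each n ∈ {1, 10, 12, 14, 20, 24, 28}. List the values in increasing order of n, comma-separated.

1, 0, 0, 0, 0, 0, 0

d|1:{1}  Σμ=1=1
q^10  k|10↦μ(k): 1:1 2:-1 5:-1 10:1  a_10=0
q^12  k|12↦μ(k): 1:1 2:-1 3:-1 4:0 6:1 12:0  a_12=0
n=14: 14·1 7·2 2·7 1·14  μ→[1+(-1)+(-1)+1]=0
d|20:{20,10,5,4,2,1}  Σμ=0+1+(-1)+0+(-1)+1=0
d|24:{24,12,8,6,4,3,2,1}  Σμ=0+0+0+1+0+(-1)+(-1)+1=0
d|28:{28,14,7,4,2,1}  Σμ=0+1+(-1)+0+(-1)+1=0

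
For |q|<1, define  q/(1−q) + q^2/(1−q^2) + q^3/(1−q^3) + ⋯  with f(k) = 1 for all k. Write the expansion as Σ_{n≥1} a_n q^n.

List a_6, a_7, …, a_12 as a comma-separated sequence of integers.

4, 2, 4, 3, 4, 2, 6

[q^6] f(1)=1,f(2)=1,f(3)=1,f(6)=1 ⇒ 4
q^7  k|7↦f(k): 7:1 1:1  a_7=2
[q^8] f(1)=1,f(2)=1,f(4)=1,f(8)=1 ⇒ 4
n=9: 1·9 3·3 9·1  f→[1+1+1]=3
q^10  k|10↦f(k): 10:1 5:1 2:1 1:1  a_10=4
[q^11] f(1)=1,f(11)=1 ⇒ 2
q^12  k|12↦f(k): 12:1 6:1 4:1 3:1 2:1 1:1  a_12=6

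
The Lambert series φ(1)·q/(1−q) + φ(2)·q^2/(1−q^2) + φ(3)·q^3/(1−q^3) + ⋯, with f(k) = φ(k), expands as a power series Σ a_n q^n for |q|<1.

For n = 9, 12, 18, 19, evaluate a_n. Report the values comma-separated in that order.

d|9:{1,3,9}  Σφ=1+2+6=9
q^12  k|12↦φ(k): 1:1 2:1 3:2 4:2 6:2 12:4  a_12=12
d|18:{18,9,6,3,2,1}  Σφ=6+6+2+2+1+1=18
d|19:{1,19}  Σφ=1+18=19

9, 12, 18, 19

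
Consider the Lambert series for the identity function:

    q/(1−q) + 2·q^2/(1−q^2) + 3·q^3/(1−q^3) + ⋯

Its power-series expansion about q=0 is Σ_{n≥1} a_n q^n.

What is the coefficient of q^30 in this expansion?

q^30  k|30↦f(k): 30:30 15:15 10:10 6:6 5:5 3:3 2:2 1:1  a_30=72

a_30 = 72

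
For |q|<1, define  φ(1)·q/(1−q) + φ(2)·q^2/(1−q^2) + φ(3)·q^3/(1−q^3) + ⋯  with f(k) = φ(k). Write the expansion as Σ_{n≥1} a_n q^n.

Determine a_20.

q^20  k|20↦φ(k): 20:8 10:4 5:4 4:2 2:1 1:1  a_20=20

a_20 = 20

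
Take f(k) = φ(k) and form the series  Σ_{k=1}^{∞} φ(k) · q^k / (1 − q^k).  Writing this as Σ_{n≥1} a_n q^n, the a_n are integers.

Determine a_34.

d|34:{34,17,2,1}  Σφ=16+16+1+1=34

a_34 = 34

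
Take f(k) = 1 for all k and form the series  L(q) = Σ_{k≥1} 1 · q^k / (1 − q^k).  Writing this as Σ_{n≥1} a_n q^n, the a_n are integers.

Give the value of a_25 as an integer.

a_25 = 3

d|25:{1,5,25}  Σf=1+1+1=3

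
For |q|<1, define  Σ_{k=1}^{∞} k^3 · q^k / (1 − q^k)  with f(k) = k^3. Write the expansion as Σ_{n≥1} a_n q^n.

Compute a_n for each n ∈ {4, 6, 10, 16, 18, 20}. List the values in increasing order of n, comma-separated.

q^4  k|4↦f(k): 1:1 2:8 4:64  a_4=73
d|6:{1,2,3,6}  Σf=1+8+27+216=252
q^10  k|10↦f(k): 1:1 2:8 5:125 10:1000  a_10=1134
d|16:{16,8,4,2,1}  Σf=4096+512+64+8+1=4681
q^18  k|18↦f(k): 1:1 2:8 3:27 6:216 9:729 18:5832  a_18=6813
d|20:{1,2,4,5,10,20}  Σf=1+8+64+125+1000+8000=9198

73, 252, 1134, 4681, 6813, 9198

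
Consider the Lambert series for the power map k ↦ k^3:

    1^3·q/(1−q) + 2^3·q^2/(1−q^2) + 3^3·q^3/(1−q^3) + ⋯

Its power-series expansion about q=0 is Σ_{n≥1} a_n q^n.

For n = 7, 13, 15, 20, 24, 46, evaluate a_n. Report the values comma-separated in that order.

344, 2198, 3528, 9198, 16380, 109512

n=7: 7·1 1·7  f→[343+1]=344
n=13: 1·13 13·1  f→[1+2197]=2198
d|15:{1,3,5,15}  Σf=1+27+125+3375=3528
q^20  k|20↦f(k): 1:1 2:8 4:64 5:125 10:1000 20:8000  a_20=9198
n=24: 24·1 12·2 8·3 6·4 4·6 3·8 2·12 1·24  f→[13824+1728+512+216+64+27+8+1]=16380
d|46:{1,2,23,46}  Σf=1+8+12167+97336=109512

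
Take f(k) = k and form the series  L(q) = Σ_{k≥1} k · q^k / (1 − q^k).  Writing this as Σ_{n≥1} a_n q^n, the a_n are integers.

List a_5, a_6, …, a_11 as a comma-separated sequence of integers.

6, 12, 8, 15, 13, 18, 12

[q^5] f(1)=1,f(5)=5 ⇒ 6
d|6:{1,2,3,6}  Σf=1+2+3+6=12
n=7: 7·1 1·7  f→[7+1]=8
d|8:{1,2,4,8}  Σf=1+2+4+8=15
q^9  k|9↦f(k): 1:1 3:3 9:9  a_9=13
q^10  k|10↦f(k): 1:1 2:2 5:5 10:10  a_10=18
d|11:{11,1}  Σf=11+1=12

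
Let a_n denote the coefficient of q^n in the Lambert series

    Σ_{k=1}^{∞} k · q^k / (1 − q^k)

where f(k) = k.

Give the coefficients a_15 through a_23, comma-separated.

24, 31, 18, 39, 20, 42, 32, 36, 24

d|15:{15,5,3,1}  Σf=15+5+3+1=24
[q^16] f(1)=1,f(2)=2,f(4)=4,f(8)=8,f(16)=16 ⇒ 31
q^17  k|17↦f(k): 17:17 1:1  a_17=18
n=18: 18·1 9·2 6·3 3·6 2·9 1·18  f→[18+9+6+3+2+1]=39
[q^19] f(1)=1,f(19)=19 ⇒ 20
q^20  k|20↦f(k): 1:1 2:2 4:4 5:5 10:10 20:20  a_20=42
d|21:{1,3,7,21}  Σf=1+3+7+21=32
d|22:{1,2,11,22}  Σf=1+2+11+22=36
d|23:{23,1}  Σf=23+1=24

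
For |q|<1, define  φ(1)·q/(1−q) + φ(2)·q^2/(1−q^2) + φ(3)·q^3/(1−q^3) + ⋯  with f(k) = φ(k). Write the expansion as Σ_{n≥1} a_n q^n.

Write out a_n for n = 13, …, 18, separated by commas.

q^13  k|13↦φ(k): 13:12 1:1  a_13=13
q^14  k|14↦φ(k): 1:1 2:1 7:6 14:6  a_14=14
q^15  k|15↦φ(k): 15:8 5:4 3:2 1:1  a_15=15
d|16:{1,2,4,8,16}  Σφ=1+1+2+4+8=16
d|17:{1,17}  Σφ=1+16=17
n=18: 18·1 9·2 6·3 3·6 2·9 1·18  φ→[6+6+2+2+1+1]=18

13, 14, 15, 16, 17, 18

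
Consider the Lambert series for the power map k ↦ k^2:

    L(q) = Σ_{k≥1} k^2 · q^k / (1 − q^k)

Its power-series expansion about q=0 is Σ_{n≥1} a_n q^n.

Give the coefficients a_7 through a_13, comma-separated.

50, 85, 91, 130, 122, 210, 170

n=7: 1·7 7·1  f→[1+49]=50
q^8  k|8↦f(k): 8:64 4:16 2:4 1:1  a_8=85
[q^9] f(1)=1,f(3)=9,f(9)=81 ⇒ 91
d|10:{1,2,5,10}  Σf=1+4+25+100=130
n=11: 11·1 1·11  f→[121+1]=122
d|12:{12,6,4,3,2,1}  Σf=144+36+16+9+4+1=210
[q^13] f(13)=169,f(1)=1 ⇒ 170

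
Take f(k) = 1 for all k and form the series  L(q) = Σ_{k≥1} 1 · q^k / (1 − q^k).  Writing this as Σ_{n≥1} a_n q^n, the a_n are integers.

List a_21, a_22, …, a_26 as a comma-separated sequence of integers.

q^21  k|21↦f(k): 21:1 7:1 3:1 1:1  a_21=4
[q^22] f(22)=1,f(11)=1,f(2)=1,f(1)=1 ⇒ 4
[q^23] f(1)=1,f(23)=1 ⇒ 2
q^24  k|24↦f(k): 24:1 12:1 8:1 6:1 4:1 3:1 2:1 1:1  a_24=8
q^25  k|25↦f(k): 25:1 5:1 1:1  a_25=3
d|26:{1,2,13,26}  Σf=1+1+1+1=4

4, 4, 2, 8, 3, 4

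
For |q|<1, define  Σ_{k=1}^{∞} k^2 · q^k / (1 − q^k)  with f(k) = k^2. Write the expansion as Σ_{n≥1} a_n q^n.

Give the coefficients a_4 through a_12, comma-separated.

21, 26, 50, 50, 85, 91, 130, 122, 210

n=4: 4·1 2·2 1·4  f→[16+4+1]=21
n=5: 5·1 1·5  f→[25+1]=26
q^6  k|6↦f(k): 6:36 3:9 2:4 1:1  a_6=50
q^7  k|7↦f(k): 7:49 1:1  a_7=50
[q^8] f(1)=1,f(2)=4,f(4)=16,f(8)=64 ⇒ 85
n=9: 9·1 3·3 1·9  f→[81+9+1]=91
[q^10] f(1)=1,f(2)=4,f(5)=25,f(10)=100 ⇒ 130
n=11: 11·1 1·11  f→[121+1]=122
q^12  k|12↦f(k): 1:1 2:4 3:9 4:16 6:36 12:144  a_12=210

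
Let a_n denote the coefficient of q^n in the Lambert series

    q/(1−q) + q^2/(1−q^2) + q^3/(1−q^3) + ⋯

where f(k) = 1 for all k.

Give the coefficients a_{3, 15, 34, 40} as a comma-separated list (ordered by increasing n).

[q^3] f(1)=1,f(3)=1 ⇒ 2
[q^15] f(15)=1,f(5)=1,f(3)=1,f(1)=1 ⇒ 4
[q^34] f(34)=1,f(17)=1,f(2)=1,f(1)=1 ⇒ 4
[q^40] f(40)=1,f(20)=1,f(10)=1,f(8)=1,f(5)=1,f(4)=1,f(2)=1,f(1)=1 ⇒ 8

2, 4, 4, 8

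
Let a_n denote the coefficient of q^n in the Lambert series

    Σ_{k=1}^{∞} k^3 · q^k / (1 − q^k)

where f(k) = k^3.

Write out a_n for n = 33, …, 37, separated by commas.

d|33:{33,11,3,1}  Σf=35937+1331+27+1=37296
[q^34] f(1)=1,f(2)=8,f(17)=4913,f(34)=39304 ⇒ 44226
q^35  k|35↦f(k): 1:1 5:125 7:343 35:42875  a_35=43344
[q^36] f(36)=46656,f(18)=5832,f(12)=1728,f(9)=729,f(6)=216,f(4)=64,f(3)=27,f(2)=8,f(1)=1 ⇒ 55261
n=37: 37·1 1·37  f→[50653+1]=50654

37296, 44226, 43344, 55261, 50654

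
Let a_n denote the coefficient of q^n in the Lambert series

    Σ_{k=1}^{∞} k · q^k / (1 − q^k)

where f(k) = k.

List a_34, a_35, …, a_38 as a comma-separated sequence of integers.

[q^34] f(34)=34,f(17)=17,f(2)=2,f(1)=1 ⇒ 54
[q^35] f(35)=35,f(7)=7,f(5)=5,f(1)=1 ⇒ 48
n=36: 1·36 2·18 3·12 4·9 6·6 9·4 12·3 18·2 36·1  f→[1+2+3+4+6+9+12+18+36]=91
n=37: 1·37 37·1  f→[1+37]=38
n=38: 1·38 2·19 19·2 38·1  f→[1+2+19+38]=60

54, 48, 91, 38, 60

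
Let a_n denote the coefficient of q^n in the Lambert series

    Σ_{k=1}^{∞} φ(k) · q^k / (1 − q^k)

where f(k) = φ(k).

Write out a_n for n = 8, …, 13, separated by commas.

q^8  k|8↦φ(k): 8:4 4:2 2:1 1:1  a_8=8
q^9  k|9↦φ(k): 1:1 3:2 9:6  a_9=9
q^10  k|10↦φ(k): 1:1 2:1 5:4 10:4  a_10=10
[q^11] φ(11)=10,φ(1)=1 ⇒ 11
[q^12] φ(12)=4,φ(6)=2,φ(4)=2,φ(3)=2,φ(2)=1,φ(1)=1 ⇒ 12
d|13:{1,13}  Σφ=1+12=13

8, 9, 10, 11, 12, 13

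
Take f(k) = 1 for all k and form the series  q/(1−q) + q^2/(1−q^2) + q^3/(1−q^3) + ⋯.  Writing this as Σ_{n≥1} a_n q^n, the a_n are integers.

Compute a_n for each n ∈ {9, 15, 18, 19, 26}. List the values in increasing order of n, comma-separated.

[q^9] f(9)=1,f(3)=1,f(1)=1 ⇒ 3
n=15: 15·1 5·3 3·5 1·15  f→[1+1+1+1]=4
d|18:{18,9,6,3,2,1}  Σf=1+1+1+1+1+1=6
q^19  k|19↦f(k): 19:1 1:1  a_19=2
[q^26] f(1)=1,f(2)=1,f(13)=1,f(26)=1 ⇒ 4

3, 4, 6, 2, 4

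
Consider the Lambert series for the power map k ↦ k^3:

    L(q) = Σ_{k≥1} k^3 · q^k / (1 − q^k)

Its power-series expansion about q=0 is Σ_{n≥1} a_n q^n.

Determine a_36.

[q^36] f(36)=46656,f(18)=5832,f(12)=1728,f(9)=729,f(6)=216,f(4)=64,f(3)=27,f(2)=8,f(1)=1 ⇒ 55261

a_36 = 55261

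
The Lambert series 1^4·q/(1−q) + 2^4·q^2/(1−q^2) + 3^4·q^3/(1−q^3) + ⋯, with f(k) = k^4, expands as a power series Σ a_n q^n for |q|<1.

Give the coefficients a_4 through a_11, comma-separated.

d|4:{1,2,4}  Σf=1+16+256=273
d|5:{5,1}  Σf=625+1=626
n=6: 1·6 2·3 3·2 6·1  f→[1+16+81+1296]=1394
n=7: 7·1 1·7  f→[2401+1]=2402
q^8  k|8↦f(k): 1:1 2:16 4:256 8:4096  a_8=4369
d|9:{9,3,1}  Σf=6561+81+1=6643
n=10: 10·1 5·2 2·5 1·10  f→[10000+625+16+1]=10642
d|11:{11,1}  Σf=14641+1=14642

273, 626, 1394, 2402, 4369, 6643, 10642, 14642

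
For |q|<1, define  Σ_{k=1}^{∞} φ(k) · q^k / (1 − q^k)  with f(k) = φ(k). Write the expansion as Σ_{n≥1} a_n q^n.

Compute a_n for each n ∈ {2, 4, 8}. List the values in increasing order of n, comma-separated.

n=2: 2·1 1·2  φ→[1+1]=2
q^4  k|4↦φ(k): 1:1 2:1 4:2  a_4=4
n=8: 8·1 4·2 2·4 1·8  φ→[4+2+1+1]=8

2, 4, 8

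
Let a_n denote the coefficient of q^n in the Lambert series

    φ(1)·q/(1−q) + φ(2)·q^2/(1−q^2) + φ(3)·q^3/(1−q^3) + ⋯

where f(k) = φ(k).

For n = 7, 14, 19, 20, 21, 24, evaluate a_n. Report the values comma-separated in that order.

d|7:{7,1}  Σφ=6+1=7
[q^14] φ(14)=6,φ(7)=6,φ(2)=1,φ(1)=1 ⇒ 14
n=19: 1·19 19·1  φ→[1+18]=19
[q^20] φ(20)=8,φ(10)=4,φ(5)=4,φ(4)=2,φ(2)=1,φ(1)=1 ⇒ 20
q^21  k|21↦φ(k): 21:12 7:6 3:2 1:1  a_21=21
d|24:{1,2,3,4,6,8,12,24}  Σφ=1+1+2+2+2+4+4+8=24

7, 14, 19, 20, 21, 24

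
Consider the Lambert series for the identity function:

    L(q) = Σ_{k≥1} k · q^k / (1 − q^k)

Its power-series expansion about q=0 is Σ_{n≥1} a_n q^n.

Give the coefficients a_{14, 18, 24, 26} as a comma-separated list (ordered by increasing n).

24, 39, 60, 42

n=14: 1·14 2·7 7·2 14·1  f→[1+2+7+14]=24
d|18:{18,9,6,3,2,1}  Σf=18+9+6+3+2+1=39
d|24:{1,2,3,4,6,8,12,24}  Σf=1+2+3+4+6+8+12+24=60
n=26: 1·26 2·13 13·2 26·1  f→[1+2+13+26]=42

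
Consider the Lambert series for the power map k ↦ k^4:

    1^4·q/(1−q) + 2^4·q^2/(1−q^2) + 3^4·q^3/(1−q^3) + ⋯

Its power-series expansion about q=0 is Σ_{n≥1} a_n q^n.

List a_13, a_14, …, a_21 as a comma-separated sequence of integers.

28562, 40834, 51332, 69905, 83522, 112931, 130322, 170898, 196964

n=13: 1·13 13·1  f→[1+28561]=28562
q^14  k|14↦f(k): 14:38416 7:2401 2:16 1:1  a_14=40834
n=15: 1·15 3·5 5·3 15·1  f→[1+81+625+50625]=51332
n=16: 1·16 2·8 4·4 8·2 16·1  f→[1+16+256+4096+65536]=69905
[q^17] f(17)=83521,f(1)=1 ⇒ 83522
[q^18] f(18)=104976,f(9)=6561,f(6)=1296,f(3)=81,f(2)=16,f(1)=1 ⇒ 112931
n=19: 1·19 19·1  f→[1+130321]=130322
d|20:{1,2,4,5,10,20}  Σf=1+16+256+625+10000+160000=170898
[q^21] f(1)=1,f(3)=81,f(7)=2401,f(21)=194481 ⇒ 196964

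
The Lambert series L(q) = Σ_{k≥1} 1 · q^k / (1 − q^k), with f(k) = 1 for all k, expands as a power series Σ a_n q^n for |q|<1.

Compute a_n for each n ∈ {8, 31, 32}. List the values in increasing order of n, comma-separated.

4, 2, 6

q^8  k|8↦f(k): 8:1 4:1 2:1 1:1  a_8=4
n=31: 1·31 31·1  f→[1+1]=2
q^32  k|32↦f(k): 1:1 2:1 4:1 8:1 16:1 32:1  a_32=6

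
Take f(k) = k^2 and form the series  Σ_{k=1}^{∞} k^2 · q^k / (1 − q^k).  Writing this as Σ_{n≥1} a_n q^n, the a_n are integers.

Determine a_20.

q^20  k|20↦f(k): 20:400 10:100 5:25 4:16 2:4 1:1  a_20=546

a_20 = 546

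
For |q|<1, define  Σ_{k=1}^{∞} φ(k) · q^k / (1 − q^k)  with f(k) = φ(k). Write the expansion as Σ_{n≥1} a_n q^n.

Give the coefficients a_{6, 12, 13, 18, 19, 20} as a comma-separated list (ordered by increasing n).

[q^6] φ(6)=2,φ(3)=2,φ(2)=1,φ(1)=1 ⇒ 6
d|12:{1,2,3,4,6,12}  Σφ=1+1+2+2+2+4=12
n=13: 13·1 1·13  φ→[12+1]=13
q^18  k|18↦φ(k): 1:1 2:1 3:2 6:2 9:6 18:6  a_18=18
q^19  k|19↦φ(k): 1:1 19:18  a_19=19
n=20: 1·20 2·10 4·5 5·4 10·2 20·1  φ→[1+1+2+4+4+8]=20

6, 12, 13, 18, 19, 20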